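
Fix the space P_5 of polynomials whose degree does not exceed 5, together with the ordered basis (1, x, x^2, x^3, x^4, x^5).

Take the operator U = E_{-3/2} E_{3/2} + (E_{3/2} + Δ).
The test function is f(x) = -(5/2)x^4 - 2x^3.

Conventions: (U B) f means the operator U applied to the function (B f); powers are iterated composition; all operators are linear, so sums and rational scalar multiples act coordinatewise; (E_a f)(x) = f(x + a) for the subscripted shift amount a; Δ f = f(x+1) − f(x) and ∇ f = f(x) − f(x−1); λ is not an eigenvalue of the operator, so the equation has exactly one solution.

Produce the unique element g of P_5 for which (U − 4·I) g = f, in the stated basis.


g(x) = (5/4)x^4 + (29/4)x^3 + (315/8)x^2 + (4631/32)x + 8465/32

write g with unknown coordinates in the stated basis and equate coefficients in (U − 4·I) g = f
solving from the highest basis element down gives g = (5/4)x^4 + (29/4)x^3 + (315/8)x^2 + (4631/32)x + 8465/32
check: U g = (5/2)x^4 + 27x^3 + (315/2)x^2 + (4631/8)x + 8465/8
so U g − 4·g = -(5/2)x^4 - 2x^3 = f ✓


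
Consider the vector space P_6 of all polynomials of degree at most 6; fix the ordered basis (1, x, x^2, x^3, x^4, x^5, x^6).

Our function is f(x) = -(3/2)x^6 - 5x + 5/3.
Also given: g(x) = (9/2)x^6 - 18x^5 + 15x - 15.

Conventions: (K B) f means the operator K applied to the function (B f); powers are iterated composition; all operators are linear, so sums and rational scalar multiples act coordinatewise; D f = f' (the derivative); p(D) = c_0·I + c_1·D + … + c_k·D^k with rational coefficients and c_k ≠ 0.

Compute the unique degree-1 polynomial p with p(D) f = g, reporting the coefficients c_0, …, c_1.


p(D) = -3·I + 2·D, i.e. c_0 = -3, c_1 = 2

D^0 f = -(3/2)x^6 - 5x + 5/3
D^1 f = -9x^5 - 5
matching coefficients of g against c_0 f + c_1 Df + … from the top degree down determines the c_i
solution: c_0 = -3, c_1 = 2


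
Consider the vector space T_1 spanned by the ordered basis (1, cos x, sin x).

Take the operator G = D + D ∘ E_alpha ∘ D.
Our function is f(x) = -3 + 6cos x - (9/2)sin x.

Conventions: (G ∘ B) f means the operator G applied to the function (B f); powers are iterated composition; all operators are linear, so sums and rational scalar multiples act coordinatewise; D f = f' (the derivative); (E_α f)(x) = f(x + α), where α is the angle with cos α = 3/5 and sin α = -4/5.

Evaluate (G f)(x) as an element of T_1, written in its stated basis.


D f = -(9/2)cos x - 6sin x
D f = -(9/2)cos x - 6sin x
E_alpha D f = (21/10)cos x - (36/5)sin x
D E_alpha D f = -(36/5)cos x - (21/10)sin x
(D + D ∘ E_alpha ∘ D) f = -(117/10)cos x - (81/10)sin x

the result is g(x) = -(117/10)cos x - (81/10)sin x


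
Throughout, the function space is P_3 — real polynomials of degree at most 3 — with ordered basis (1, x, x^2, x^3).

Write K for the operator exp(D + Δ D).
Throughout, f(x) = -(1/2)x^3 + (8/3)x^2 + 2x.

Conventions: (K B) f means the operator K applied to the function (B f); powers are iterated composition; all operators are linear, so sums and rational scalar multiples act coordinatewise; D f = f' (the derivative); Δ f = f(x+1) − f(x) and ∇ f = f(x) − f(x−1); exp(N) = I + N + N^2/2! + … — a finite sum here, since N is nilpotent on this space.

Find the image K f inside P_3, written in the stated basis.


order-1 term: -(3/2)x^2 + (7/3)x + 35/6
order-2 term: -(3/2)x - 1/3
order-3 term: -1/2
the series for exp(D + Δ D) f terminates at order 3
exp(D + Δ D) f = -(1/2)x^3 + (7/6)x^2 + (17/6)x + 5

the image equals g(x) = -(1/2)x^3 + (7/6)x^2 + (17/6)x + 5


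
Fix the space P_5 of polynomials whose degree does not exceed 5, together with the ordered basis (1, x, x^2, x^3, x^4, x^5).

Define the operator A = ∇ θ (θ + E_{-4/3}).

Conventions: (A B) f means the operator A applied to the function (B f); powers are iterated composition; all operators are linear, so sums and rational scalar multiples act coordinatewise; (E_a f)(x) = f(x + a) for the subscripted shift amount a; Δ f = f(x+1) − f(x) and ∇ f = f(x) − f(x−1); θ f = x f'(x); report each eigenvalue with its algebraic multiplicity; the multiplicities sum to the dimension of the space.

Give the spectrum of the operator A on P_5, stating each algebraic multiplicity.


λ = 0 (multiplicity 6)

image of 1: 0
image of x: 2
image of x^2: 12x - 26/3
image of x^3: 36x^2 - 52x + 76/3
image of x^4: 80x^3 - 168x^2 + (512/3)x - 1804/27
image of x^5: 150x^4 - (1220/3)x^3 + 620x^2 - (13810/27)x + 14030/81
the matrix is upper triangular; its diagonal is (0, 0, 0, 0, 0, 0)
for a triangular matrix the eigenvalues are the diagonal entries, with algebraic multiplicity their repetition count


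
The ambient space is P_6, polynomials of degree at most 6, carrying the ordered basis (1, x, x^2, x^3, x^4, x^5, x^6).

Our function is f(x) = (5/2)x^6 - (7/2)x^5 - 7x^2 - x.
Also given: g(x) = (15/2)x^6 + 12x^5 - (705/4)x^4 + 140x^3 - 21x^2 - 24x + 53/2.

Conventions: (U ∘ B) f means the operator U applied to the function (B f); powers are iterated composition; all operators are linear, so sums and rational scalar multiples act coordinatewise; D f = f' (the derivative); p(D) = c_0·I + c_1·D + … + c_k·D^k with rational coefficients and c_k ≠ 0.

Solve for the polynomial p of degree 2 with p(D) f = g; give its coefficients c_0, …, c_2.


p(D) = 3·I + (3/2)·D − 2·D^2, i.e. c_0 = 3, c_1 = 3/2, c_2 = -2

D^0 f = (5/2)x^6 - (7/2)x^5 - 7x^2 - x
D^1 f = 15x^5 - (35/2)x^4 - 14x - 1
D^2 f = 75x^4 - 70x^3 - 14
matching coefficients of g against c_0 f + c_1 Df + … from the top degree down determines the c_i
solution: c_0 = 3, c_1 = 3/2, c_2 = -2


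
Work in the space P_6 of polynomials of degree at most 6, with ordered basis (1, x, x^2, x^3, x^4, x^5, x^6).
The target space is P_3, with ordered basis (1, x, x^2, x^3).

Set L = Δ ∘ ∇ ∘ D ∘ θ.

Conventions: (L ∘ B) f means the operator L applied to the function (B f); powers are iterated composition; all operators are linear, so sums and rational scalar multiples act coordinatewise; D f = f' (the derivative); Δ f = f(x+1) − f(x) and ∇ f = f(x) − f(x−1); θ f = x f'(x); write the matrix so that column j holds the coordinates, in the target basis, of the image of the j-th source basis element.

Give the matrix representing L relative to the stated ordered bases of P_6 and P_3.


image of 1: 0
image of x: 0
image of x^2: 0
image of x^3: 18
image of x^4: 96x
image of x^5: 300x^2 + 50
image of x^6: 720x^3 + 360x
each image's coordinates form column j of the matrix

the matrix is [[0, 0, 0, 18, 0, 50, 0]; [0, 0, 0, 0, 96, 0, 360]; [0, 0, 0, 0, 0, 300, 0]; [0, 0, 0, 0, 0, 0, 720]] (rows listed top to bottom)


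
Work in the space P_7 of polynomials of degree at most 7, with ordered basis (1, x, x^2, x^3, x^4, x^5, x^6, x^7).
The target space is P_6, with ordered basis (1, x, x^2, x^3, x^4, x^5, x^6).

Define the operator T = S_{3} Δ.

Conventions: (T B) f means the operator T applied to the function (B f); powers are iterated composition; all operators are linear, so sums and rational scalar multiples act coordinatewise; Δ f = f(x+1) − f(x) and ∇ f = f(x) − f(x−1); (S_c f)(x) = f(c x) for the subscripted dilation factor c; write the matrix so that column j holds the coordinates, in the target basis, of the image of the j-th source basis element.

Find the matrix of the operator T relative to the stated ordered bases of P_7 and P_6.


the matrix is [[0, 1, 1, 1, 1, 1, 1, 1]; [0, 0, 6, 9, 12, 15, 18, 21]; [0, 0, 0, 27, 54, 90, 135, 189]; [0, 0, 0, 0, 108, 270, 540, 945]; [0, 0, 0, 0, 0, 405, 1215, 2835]; [0, 0, 0, 0, 0, 0, 1458, 5103]; [0, 0, 0, 0, 0, 0, 0, 5103]] (rows listed top to bottom)

image of 1: 0
image of x: 1
image of x^2: 6x + 1
image of x^3: 27x^2 + 9x + 1
image of x^4: 108x^3 + 54x^2 + 12x + 1
image of x^5: 405x^4 + 270x^3 + 90x^2 + 15x + 1
image of x^6: 1458x^5 + 1215x^4 + 540x^3 + 135x^2 + 18x + 1
image of x^7: 5103x^6 + 5103x^5 + 2835x^4 + 945x^3 + 189x^2 + 21x + 1
each image's coordinates form column j of the matrix


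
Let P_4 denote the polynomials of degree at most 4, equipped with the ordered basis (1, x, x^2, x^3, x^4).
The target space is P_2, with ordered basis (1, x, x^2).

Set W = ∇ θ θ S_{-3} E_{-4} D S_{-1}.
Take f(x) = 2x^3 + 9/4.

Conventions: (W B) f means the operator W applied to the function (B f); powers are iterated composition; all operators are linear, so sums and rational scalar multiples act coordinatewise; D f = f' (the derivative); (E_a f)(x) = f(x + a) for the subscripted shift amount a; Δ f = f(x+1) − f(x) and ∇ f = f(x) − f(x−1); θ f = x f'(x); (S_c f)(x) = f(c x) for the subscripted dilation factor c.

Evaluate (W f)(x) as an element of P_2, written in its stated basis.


the result is g(x) = -432x + 72

S_{-1} f = -2x^3 + 9/4
D S_{-1} f = -6x^2
E_{-4} D S_{-1} f = -6x^2 + 48x - 96
S_{-3} (E_{-4} D S_{-1}) f = -54x^2 - 144x - 96
θ (S_{-3} E_{-4} D S_{-1}) f = -108x^2 - 144x
θ θ (S_{-3} E_{-4} D S_{-1}) f = -216x^2 - 144x
∇ θ θ (S_{-3} E_{-4} D S_{-1}) f = -432x + 72


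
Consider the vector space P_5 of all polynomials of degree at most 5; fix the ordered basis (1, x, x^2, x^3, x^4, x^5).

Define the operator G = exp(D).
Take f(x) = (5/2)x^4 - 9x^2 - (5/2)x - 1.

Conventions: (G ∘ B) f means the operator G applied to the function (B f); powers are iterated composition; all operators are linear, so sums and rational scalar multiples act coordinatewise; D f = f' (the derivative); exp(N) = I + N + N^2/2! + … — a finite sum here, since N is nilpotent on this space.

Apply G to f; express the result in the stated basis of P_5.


the result is g(x) = (5/2)x^4 + 10x^3 + 6x^2 - (21/2)x - 10

order-1 term: 10x^3 - 18x - 5/2
order-2 term: 15x^2 - 9
order-3 term: 10x
order-4 term: 5/2
the series for exp(D) f terminates at order 4
exp(D) f = (5/2)x^4 + 10x^3 + 6x^2 - (21/2)x - 10


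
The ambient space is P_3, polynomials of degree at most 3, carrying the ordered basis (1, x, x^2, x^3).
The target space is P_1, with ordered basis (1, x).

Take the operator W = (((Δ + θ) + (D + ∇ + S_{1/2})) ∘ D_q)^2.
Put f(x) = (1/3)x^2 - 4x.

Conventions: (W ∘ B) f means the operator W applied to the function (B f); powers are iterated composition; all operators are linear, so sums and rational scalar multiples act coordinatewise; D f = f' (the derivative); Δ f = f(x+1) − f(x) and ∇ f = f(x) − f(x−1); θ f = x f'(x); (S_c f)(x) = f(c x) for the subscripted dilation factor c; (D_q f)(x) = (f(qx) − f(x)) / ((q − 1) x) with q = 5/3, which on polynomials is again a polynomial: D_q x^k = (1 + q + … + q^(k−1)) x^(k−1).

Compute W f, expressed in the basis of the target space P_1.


D_q f = (8/9)x - 4
Δ D_q f = 8/9
θ D_q f = (8/9)x
(Δ + θ) D_q f = (8/9)x + 8/9
D D_q f = 8/9
∇ D_q f = 8/9
S_{1/2} D_q f = (4/9)x - 4
(D + ∇ + S_{1/2}) D_q f = (4/9)x - 20/9
((Δ + θ) + (D + ∇ + S_{1/2})) D_q f = (4/3)x - 4/3
D_q (((Δ + θ) + (D + ∇ + S_{1/2})) ∘ D_q) f = 4/3
Δ D_q (((Δ + θ) + (D + ∇ + S_{1/2})) ∘ D_q) f = 0
θ D_q (((Δ + θ) + (D + ∇ + S_{1/2})) ∘ D_q) f = 0
(Δ + θ) D_q (((Δ + θ) + (D + ∇ + S_{1/2})) ∘ D_q) f = 0
D D_q (((Δ + θ) + (D + ∇ + S_{1/2})) ∘ D_q) f = 0
∇ D_q (((Δ + θ) + (D + ∇ + S_{1/2})) ∘ D_q) f = 0
S_{1/2} D_q (((Δ + θ) + (D + ∇ + S_{1/2})) ∘ D_q) f = 4/3
(D + ∇ + S_{1/2}) D_q (((Δ + θ) + (D + ∇ + S_{1/2})) ∘ D_q) f = 4/3
((Δ + θ) + (D + ∇ + S_{1/2})) D_q (((Δ + θ) + (D + ∇ + S_{1/2})) ∘ D_q) f = 4/3

g(x) = 4/3


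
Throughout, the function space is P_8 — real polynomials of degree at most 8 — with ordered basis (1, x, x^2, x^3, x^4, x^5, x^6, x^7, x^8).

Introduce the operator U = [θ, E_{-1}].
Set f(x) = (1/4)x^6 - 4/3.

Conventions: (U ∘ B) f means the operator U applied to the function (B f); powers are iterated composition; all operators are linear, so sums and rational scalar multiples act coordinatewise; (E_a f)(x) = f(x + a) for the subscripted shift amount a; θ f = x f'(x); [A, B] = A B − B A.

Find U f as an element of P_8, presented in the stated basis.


E_{-1} f = (1/4)x^6 - (3/2)x^5 + (15/4)x^4 - 5x^3 + (15/4)x^2 - (3/2)x - 13/12
θ E_{-1} f = (3/2)x^6 - (15/2)x^5 + 15x^4 - 15x^3 + (15/2)x^2 - (3/2)x
θ f = (3/2)x^6
E_{-1} θ f = (3/2)x^6 - 9x^5 + (45/2)x^4 - 30x^3 + (45/2)x^2 - 9x + 3/2
[θ, E_{-1}] f = (3/2)x^5 - (15/2)x^4 + 15x^3 - 15x^2 + (15/2)x - 3/2

the result is g(x) = (3/2)x^5 - (15/2)x^4 + 15x^3 - 15x^2 + (15/2)x - 3/2


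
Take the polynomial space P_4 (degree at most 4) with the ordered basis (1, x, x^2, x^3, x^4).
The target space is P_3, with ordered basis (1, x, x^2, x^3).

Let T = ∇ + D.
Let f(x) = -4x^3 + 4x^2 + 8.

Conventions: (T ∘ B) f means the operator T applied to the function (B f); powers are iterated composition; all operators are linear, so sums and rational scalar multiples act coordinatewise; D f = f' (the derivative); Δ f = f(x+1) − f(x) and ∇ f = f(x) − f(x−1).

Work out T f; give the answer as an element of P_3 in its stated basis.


∇ f = -12x^2 + 20x - 8
D f = -12x^2 + 8x
(∇ + D) f = -24x^2 + 28x - 8

the image equals g(x) = -24x^2 + 28x - 8


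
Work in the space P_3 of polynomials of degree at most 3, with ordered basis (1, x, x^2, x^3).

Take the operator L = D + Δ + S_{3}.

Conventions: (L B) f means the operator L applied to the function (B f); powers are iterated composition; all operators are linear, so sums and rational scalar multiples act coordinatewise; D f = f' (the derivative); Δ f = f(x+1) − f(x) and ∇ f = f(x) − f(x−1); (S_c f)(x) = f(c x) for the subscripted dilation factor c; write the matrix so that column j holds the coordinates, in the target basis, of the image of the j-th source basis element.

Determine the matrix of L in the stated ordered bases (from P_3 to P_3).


image of 1: 1
image of x: 3x + 2
image of x^2: 9x^2 + 4x + 1
image of x^3: 27x^3 + 6x^2 + 3x + 1
each image's coordinates form column j of the matrix

the matrix is [[1, 2, 1, 1]; [0, 3, 4, 3]; [0, 0, 9, 6]; [0, 0, 0, 27]] (rows listed top to bottom)


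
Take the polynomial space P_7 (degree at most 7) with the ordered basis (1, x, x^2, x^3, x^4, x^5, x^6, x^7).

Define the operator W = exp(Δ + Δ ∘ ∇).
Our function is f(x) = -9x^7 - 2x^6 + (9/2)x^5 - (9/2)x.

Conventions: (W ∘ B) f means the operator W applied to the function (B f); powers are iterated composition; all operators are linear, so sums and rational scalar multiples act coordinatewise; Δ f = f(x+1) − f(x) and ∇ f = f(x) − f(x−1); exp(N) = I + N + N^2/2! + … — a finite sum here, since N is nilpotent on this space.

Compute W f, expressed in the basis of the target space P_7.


the image equals g(x) = -9x^7 - 65x^6 - (1527/2)x^5 - (7125/2)x^4 - 16955x^3 - 43053x^2 - 80541x - 125161/2

order-1 term: -63x^6 - 579x^5 - (765/2)x^4 - 850x^3 - 234x^2 - (267/2)x - 15
order-2 term: -189x^5 - 2865x^4 - 10080x^3 - 9030x^2 - (18711/2)x - 3601/2
order-3 term: -315x^4 - 5710x^3 - 27900x^2 - 41025x - 36873/2
order-4 term: -315x^3 - 5700x^2 - (54225/2)x - 32845
order-5 term: -189x^2 - 2847x - 17811/2
order-6 term: -63x - 569
order-7 term: -9
the series for exp(Δ + Δ ∘ ∇) f terminates at order 7
exp(Δ + Δ ∘ ∇) f = -9x^7 - 65x^6 - (1527/2)x^5 - (7125/2)x^4 - 16955x^3 - 43053x^2 - 80541x - 125161/2


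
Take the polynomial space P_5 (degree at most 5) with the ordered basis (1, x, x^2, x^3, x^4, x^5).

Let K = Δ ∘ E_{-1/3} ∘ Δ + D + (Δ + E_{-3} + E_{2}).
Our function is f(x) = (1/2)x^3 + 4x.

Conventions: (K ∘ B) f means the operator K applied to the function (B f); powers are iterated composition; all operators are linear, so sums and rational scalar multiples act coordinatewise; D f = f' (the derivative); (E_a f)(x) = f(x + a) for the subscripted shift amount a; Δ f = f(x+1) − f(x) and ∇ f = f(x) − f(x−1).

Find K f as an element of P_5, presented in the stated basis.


Δ f = (3/2)x^2 + (3/2)x + 9/2
E_{-1/3} Δ f = (3/2)x^2 + (1/2)x + 25/6
Δ E_{-1/3} Δ f = 3x + 2
D f = (3/2)x^2 + 4
Δ f = (3/2)x^2 + (3/2)x + 9/2
E_{-3} f = (1/2)x^3 - (9/2)x^2 + (35/2)x - 51/2
E_{2} f = (1/2)x^3 + 3x^2 + 10x + 12
(Δ + E_{-3} + E_{2}) f = x^3 + 29x - 9
(Δ ∘ E_{-1/3} ∘ Δ + D + (Δ + E_{-3} + E_{2})) f = x^3 + (3/2)x^2 + 32x - 3

the result is g(x) = x^3 + (3/2)x^2 + 32x - 3


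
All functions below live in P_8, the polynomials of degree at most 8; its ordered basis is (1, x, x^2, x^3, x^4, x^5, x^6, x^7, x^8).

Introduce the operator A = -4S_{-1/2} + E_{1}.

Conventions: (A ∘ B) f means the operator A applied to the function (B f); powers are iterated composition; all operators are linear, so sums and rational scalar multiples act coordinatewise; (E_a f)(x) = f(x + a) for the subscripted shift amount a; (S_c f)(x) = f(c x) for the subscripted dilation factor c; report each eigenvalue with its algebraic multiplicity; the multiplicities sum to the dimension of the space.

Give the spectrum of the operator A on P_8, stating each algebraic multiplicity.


λ = -3 (multiplicity 1), λ = 0 (multiplicity 1), λ = 3/4 (multiplicity 1), λ = 15/16 (multiplicity 1), λ = 63/64 (multiplicity 1), λ = 33/32 (multiplicity 1), λ = 9/8 (multiplicity 1), λ = 3/2 (multiplicity 1), λ = 3 (multiplicity 1)

image of 1: -3
image of x: 3x + 1
image of x^2: 2x + 1
image of x^3: (3/2)x^3 + 3x^2 + 3x + 1
image of x^4: (3/4)x^4 + 4x^3 + 6x^2 + 4x + 1
image of x^5: (9/8)x^5 + 5x^4 + 10x^3 + 10x^2 + 5x + 1
image of x^6: (15/16)x^6 + 6x^5 + 15x^4 + 20x^3 + 15x^2 + 6x + 1
image of x^7: (33/32)x^7 + 7x^6 + 21x^5 + 35x^4 + 35x^3 + 21x^2 + 7x + 1
image of x^8: (63/64)x^8 + 8x^7 + 28x^6 + 56x^5 + 70x^4 + 56x^3 + 28x^2 + 8x + 1
the matrix is upper triangular; its diagonal is (-3, 3, 0, 3/2, 3/4, 9/8, 15/16, 33/32, 63/64)
for a triangular matrix the eigenvalues are the diagonal entries, with algebraic multiplicity their repetition count


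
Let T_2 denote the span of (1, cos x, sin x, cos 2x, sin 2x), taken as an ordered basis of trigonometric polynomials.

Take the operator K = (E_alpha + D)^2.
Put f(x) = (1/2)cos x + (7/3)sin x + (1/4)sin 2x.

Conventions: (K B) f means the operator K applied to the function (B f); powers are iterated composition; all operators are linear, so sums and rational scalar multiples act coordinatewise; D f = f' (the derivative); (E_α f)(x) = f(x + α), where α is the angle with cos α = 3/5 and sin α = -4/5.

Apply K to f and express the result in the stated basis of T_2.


g(x) = (18/25)cos x + (47/75)sin x - (91/625)cos 2x - (627/2500)sin 2x

E_alpha f = -(47/30)cos x + (9/5)sin x - (6/25)cos 2x - (7/100)sin 2x
D f = (7/3)cos x - (1/2)sin x + (1/2)cos 2x
(E_alpha + D) f = (23/30)cos x + (13/10)sin x + (13/50)cos 2x - (7/100)sin 2x
E_alpha (E_alpha + D) f = -(29/50)cos x + (209/150)sin x - (7/1250)cos 2x + (673/2500)sin 2x
D (E_alpha + D) f = (13/10)cos x - (23/30)sin x - (7/50)cos 2x - (13/25)sin 2x
(E_alpha + D) (E_alpha + D) f = (18/25)cos x + (47/75)sin x - (91/625)cos 2x - (627/2500)sin 2x


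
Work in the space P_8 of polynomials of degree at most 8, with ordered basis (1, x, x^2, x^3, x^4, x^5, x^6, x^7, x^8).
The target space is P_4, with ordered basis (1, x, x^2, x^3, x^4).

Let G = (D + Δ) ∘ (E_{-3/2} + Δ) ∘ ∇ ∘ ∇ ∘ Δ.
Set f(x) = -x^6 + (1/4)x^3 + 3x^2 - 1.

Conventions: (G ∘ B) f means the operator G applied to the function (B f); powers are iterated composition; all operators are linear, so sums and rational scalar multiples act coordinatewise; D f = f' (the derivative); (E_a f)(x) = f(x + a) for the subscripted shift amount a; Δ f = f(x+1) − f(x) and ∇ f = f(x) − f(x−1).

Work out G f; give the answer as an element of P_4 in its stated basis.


the image equals g(x) = -720x^2 + 1080x - 2820

Δ f = -6x^5 - 15x^4 - 20x^3 - (57/4)x^2 + (3/4)x + 9/4
∇ Δ f = -30x^4 - 30x^2 + (3/2)x + 4
∇ ∇ Δ f = -120x^3 + 180x^2 - 180x + 123/2
E_{-3/2} (∇ ∘ ∇ ∘ Δ) f = -120x^3 + 720x^2 - 1530x + 2283/2
Δ (∇ ∘ ∇ ∘ Δ) f = -360x^2 - 120
(E_{-3/2} + Δ) (∇ ∘ ∇ ∘ Δ) f = -120x^3 + 360x^2 - 1530x + 2043/2
D (E_{-3/2} + Δ) (∇ ∘ ∇ ∘ Δ) f = -360x^2 + 720x - 1530
Δ (E_{-3/2} + Δ) (∇ ∘ ∇ ∘ Δ) f = -360x^2 + 360x - 1290
(D + Δ) (E_{-3/2} + Δ) (∇ ∘ ∇ ∘ Δ) f = -720x^2 + 1080x - 2820


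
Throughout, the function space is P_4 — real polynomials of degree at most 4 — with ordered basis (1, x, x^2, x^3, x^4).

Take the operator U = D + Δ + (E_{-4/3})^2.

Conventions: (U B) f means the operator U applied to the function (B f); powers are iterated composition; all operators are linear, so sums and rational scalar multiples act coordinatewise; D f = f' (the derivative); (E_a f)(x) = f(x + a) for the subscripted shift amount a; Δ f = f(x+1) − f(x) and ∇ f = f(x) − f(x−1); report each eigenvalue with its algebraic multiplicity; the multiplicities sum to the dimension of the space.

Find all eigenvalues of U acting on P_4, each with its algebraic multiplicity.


λ = 1 (multiplicity 5)

image of 1: 1
image of x: x - 2/3
image of x^2: x^2 - (4/3)x + 73/9
image of x^3: x^3 - 2x^2 + (73/3)x - 485/27
image of x^4: x^4 - (8/3)x^3 + (146/3)x^2 - (1940/27)x + 4177/81
the matrix is upper triangular; its diagonal is (1, 1, 1, 1, 1)
for a triangular matrix the eigenvalues are the diagonal entries, with algebraic multiplicity their repetition count


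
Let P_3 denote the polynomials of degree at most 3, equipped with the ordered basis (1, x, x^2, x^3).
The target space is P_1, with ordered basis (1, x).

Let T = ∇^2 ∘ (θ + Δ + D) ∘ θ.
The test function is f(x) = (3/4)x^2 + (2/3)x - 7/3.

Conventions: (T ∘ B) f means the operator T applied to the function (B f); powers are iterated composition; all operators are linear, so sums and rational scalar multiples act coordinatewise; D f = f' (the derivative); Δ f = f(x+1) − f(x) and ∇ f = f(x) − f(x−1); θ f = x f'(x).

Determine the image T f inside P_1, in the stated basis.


θ f = (3/2)x^2 + (2/3)x
θ θ f = 3x^2 + (2/3)x
Δ θ f = 3x + 13/6
D θ f = 3x + 2/3
(θ + Δ + D) θ f = 3x^2 + (20/3)x + 17/6
∇ (θ + Δ + D) θ f = 6x + 11/3
∇ ∇ (θ + Δ + D) θ f = 6

g(x) = 6


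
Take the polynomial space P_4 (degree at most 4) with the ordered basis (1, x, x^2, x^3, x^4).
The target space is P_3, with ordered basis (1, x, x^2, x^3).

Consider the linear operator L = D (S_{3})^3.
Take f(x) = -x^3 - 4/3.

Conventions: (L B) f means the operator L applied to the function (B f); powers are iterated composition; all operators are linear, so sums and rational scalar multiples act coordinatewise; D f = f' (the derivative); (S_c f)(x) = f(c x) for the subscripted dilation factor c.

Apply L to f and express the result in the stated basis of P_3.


S_{3} f = -27x^3 - 4/3
S_{3} S_{3} f = -729x^3 - 4/3
S_{3} S_{3} S_{3} f = -19683x^3 - 4/3
D (S_{3})^3 f = -59049x^2

the image equals g(x) = -59049x^2


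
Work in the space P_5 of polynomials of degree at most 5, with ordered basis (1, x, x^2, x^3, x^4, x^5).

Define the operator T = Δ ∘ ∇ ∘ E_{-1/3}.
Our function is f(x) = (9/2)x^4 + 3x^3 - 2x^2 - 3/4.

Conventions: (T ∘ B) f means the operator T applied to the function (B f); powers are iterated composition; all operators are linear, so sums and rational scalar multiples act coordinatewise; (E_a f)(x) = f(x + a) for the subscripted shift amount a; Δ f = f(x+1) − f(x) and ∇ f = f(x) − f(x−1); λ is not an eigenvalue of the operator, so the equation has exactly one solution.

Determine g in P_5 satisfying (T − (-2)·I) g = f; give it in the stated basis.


the image equals g(x) = (9/4)x^4 + (3/2)x^3 - (29/2)x^2 + (9/2)x + 95/8

write g with unknown coordinates in the stated basis and equate coefficients in (T − (-2)·I) g = f
solving from the highest basis element down gives g = (9/4)x^4 + (3/2)x^3 - (29/2)x^2 + (9/2)x + 95/8
check: T g = 27x^2 - 9x - 49/2
so T g − (-2)·g = (9/2)x^4 + 3x^3 - 2x^2 - 3/4 = f ✓


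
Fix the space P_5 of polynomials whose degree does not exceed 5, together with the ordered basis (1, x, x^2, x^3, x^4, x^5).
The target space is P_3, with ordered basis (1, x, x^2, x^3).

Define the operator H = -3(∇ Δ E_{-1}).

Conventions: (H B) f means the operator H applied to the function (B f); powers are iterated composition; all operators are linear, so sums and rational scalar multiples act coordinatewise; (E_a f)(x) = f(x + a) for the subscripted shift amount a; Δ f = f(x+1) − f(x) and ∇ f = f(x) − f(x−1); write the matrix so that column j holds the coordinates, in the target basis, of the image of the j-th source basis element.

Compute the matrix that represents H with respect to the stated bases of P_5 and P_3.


image of 1: 0
image of x: 0
image of x^2: -6
image of x^3: -18x + 18
image of x^4: -36x^2 + 72x - 42
image of x^5: -60x^3 + 180x^2 - 210x + 90
each image's coordinates form column j of the matrix

the matrix is [[0, 0, -6, 18, -42, 90]; [0, 0, 0, -18, 72, -210]; [0, 0, 0, 0, -36, 180]; [0, 0, 0, 0, 0, -60]] (rows listed top to bottom)


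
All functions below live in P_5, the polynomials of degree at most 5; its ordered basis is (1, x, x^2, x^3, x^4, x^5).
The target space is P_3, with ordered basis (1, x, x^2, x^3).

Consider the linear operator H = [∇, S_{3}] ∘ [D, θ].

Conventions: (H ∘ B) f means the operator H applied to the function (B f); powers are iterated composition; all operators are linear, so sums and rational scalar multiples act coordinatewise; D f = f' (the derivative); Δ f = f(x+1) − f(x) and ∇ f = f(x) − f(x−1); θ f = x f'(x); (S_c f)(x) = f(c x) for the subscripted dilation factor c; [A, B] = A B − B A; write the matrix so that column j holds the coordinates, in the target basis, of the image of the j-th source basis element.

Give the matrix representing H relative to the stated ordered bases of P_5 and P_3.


the matrix is [[0, 0, 4, -24, 104, -400]; [0, 0, 0, 36, -288, 1560]; [0, 0, 0, 0, 216, -2160]; [0, 0, 0, 0, 0, 1080]] (rows listed top to bottom)

image of 1: 0
image of x: 0
image of x^2: 4
image of x^3: 36x - 24
image of x^4: 216x^2 - 288x + 104
image of x^5: 1080x^3 - 2160x^2 + 1560x - 400
each image's coordinates form column j of the matrix


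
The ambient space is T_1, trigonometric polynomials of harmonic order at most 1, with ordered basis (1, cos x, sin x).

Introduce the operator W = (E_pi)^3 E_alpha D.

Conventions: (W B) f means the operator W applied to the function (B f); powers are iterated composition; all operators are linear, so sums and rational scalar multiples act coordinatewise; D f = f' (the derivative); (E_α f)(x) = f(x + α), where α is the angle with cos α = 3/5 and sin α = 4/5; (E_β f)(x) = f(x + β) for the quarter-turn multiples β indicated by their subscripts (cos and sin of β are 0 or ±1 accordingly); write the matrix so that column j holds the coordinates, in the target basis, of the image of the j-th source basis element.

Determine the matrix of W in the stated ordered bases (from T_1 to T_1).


the matrix is [[0, 0, 0]; [0, 4/5, -3/5]; [0, 3/5, 4/5]] (rows listed top to bottom)

image of 1: 0
image of cos x: (4/5)cos x + (3/5)sin x
image of sin x: -(3/5)cos x + (4/5)sin x
each image's coordinates form column j of the matrix


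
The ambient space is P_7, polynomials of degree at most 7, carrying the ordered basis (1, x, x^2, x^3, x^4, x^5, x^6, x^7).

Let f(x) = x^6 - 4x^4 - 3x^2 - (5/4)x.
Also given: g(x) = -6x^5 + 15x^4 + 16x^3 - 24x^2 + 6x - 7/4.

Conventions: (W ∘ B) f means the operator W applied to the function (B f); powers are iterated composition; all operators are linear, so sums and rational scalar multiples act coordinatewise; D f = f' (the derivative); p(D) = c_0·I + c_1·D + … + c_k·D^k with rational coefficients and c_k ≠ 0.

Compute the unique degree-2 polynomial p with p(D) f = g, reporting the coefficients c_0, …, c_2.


D^0 f = x^6 - 4x^4 - 3x^2 - (5/4)x
D^1 f = 6x^5 - 16x^3 - 6x - 5/4
D^2 f = 30x^4 - 48x^2 - 6
matching coefficients of g against c_0 f + c_1 Df + … from the top degree down determines the c_i
solution: c_0 = 0, c_1 = -1, c_2 = 1/2

p(D) = -D + (1/2)·D^2, i.e. c_0 = 0, c_1 = -1, c_2 = 1/2


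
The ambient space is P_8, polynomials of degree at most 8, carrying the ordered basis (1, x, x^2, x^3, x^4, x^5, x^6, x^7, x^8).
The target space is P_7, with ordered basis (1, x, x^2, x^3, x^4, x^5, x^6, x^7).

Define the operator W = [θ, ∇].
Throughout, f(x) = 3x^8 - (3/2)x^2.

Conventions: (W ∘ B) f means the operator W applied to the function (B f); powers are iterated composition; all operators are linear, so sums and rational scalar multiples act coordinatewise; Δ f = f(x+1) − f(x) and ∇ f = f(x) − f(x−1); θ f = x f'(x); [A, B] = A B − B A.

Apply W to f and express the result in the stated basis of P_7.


∇ f = 24x^7 - 84x^6 + 168x^5 - 210x^4 + 168x^3 - 84x^2 + 21x - 3/2
θ ∇ f = 168x^7 - 504x^6 + 840x^5 - 840x^4 + 504x^3 - 168x^2 + 21x
θ f = 24x^8 - 3x^2
∇ θ f = 192x^7 - 672x^6 + 1344x^5 - 1680x^4 + 1344x^3 - 672x^2 + 186x - 21
[θ, ∇] f = -24x^7 + 168x^6 - 504x^5 + 840x^4 - 840x^3 + 504x^2 - 165x + 21

the result is g(x) = -24x^7 + 168x^6 - 504x^5 + 840x^4 - 840x^3 + 504x^2 - 165x + 21


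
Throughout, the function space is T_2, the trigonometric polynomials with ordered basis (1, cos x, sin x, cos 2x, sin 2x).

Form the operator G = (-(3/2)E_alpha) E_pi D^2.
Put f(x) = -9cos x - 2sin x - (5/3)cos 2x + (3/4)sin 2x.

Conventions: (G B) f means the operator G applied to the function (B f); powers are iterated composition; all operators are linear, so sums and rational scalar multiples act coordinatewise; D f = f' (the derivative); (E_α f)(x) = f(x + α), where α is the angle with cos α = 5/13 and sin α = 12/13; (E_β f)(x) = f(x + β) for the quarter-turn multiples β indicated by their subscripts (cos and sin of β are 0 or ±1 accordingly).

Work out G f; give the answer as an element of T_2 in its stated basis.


the image equals g(x) = (207/26)cos x - (147/13)sin x + (1730/169)cos 2x + (1329/338)sin 2x

D f = -2cos x + 9sin x + (3/2)cos 2x + (10/3)sin 2x
D D f = 9cos x + 2sin x + (20/3)cos 2x - 3sin 2x
E_pi D^2 f = -9cos x - 2sin x + (20/3)cos 2x - 3sin 2x
E_alpha E_pi D^2 f = -(69/13)cos x + (98/13)sin x - (3460/507)cos 2x - (443/169)sin 2x
(-(3/2)E_alpha) E_pi D^2 f = (207/26)cos x - (147/13)sin x + (1730/169)cos 2x + (1329/338)sin 2x


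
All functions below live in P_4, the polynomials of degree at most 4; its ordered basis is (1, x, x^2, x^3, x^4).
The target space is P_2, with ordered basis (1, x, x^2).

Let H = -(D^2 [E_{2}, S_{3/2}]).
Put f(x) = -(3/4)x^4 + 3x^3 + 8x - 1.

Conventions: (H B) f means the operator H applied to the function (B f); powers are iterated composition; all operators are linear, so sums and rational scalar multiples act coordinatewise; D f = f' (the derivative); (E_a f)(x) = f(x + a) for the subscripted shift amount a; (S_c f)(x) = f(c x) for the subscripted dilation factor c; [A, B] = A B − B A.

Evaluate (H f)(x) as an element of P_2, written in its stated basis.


S_{3/2} f = -(243/64)x^4 + (81/8)x^3 + 12x - 1
E_{2} S_{3/2} f = -(243/64)x^4 - (81/4)x^3 - (243/8)x^2 + 12x + 173/4
E_{2} f = -(3/4)x^4 - 3x^3 + 20x + 27
S_{3/2} E_{2} f = -(243/64)x^4 - (81/8)x^3 + 30x + 27
[E_{2}, S_{3/2}] f = -(81/8)x^3 - (243/8)x^2 - 18x + 65/4
D [E_{2}, S_{3/2}] f = -(243/8)x^2 - (243/4)x - 18
D D [E_{2}, S_{3/2}] f = -(243/4)x - 243/4
(-(D^2 [E_{2}, S_{3/2}])) f = (243/4)x + 243/4

the image equals g(x) = (243/4)x + 243/4


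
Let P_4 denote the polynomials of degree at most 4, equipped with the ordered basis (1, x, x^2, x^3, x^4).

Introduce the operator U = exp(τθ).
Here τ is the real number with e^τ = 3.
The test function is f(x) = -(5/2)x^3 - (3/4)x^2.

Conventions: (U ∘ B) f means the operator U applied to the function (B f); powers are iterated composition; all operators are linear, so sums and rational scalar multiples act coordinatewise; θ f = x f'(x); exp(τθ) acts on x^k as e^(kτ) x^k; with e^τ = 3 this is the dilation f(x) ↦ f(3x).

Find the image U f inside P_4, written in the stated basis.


exp(τθ) x^k = e^(kτ) x^k; with e^τ = 3 this sends x^k to 3^k x^k
x^2 ↦ 9 x^2
x^3 ↦ 27 x^3
applying this coordinatewise to f: exp(τθ) f = -(135/2)x^3 - (27/4)x^2

the result is g(x) = -(135/2)x^3 - (27/4)x^2


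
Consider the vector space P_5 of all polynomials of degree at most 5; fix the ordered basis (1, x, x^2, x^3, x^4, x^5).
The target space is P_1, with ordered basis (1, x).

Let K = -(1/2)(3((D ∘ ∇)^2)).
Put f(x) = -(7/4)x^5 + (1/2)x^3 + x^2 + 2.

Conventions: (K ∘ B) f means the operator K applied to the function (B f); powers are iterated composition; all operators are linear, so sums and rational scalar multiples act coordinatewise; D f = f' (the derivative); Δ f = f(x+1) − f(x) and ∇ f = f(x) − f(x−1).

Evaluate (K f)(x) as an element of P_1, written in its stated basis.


∇ f = -(35/4)x^4 + (35/2)x^3 - 16x^2 + (37/4)x - 9/4
D ∇ f = -35x^3 + (105/2)x^2 - 32x + 37/4
∇ (D ∘ ∇) f = -105x^2 + 210x - 239/2
D ∇ (D ∘ ∇) f = -210x + 210
(3((D ∘ ∇)^2)) f = -630x + 630
(-(1/2)(3((D ∘ ∇)^2))) f = 315x - 315

the image equals g(x) = 315x - 315


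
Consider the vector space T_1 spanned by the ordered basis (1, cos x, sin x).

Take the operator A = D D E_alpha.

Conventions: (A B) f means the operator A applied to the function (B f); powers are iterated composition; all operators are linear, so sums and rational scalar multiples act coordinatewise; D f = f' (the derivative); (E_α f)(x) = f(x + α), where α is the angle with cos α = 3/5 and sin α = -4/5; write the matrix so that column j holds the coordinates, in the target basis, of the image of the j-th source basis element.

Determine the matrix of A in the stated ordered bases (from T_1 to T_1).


image of 1: 0
image of cos x: -(3/5)cos x - (4/5)sin x
image of sin x: (4/5)cos x - (3/5)sin x
each image's coordinates form column j of the matrix

the matrix is [[0, 0, 0]; [0, -3/5, 4/5]; [0, -4/5, -3/5]] (rows listed top to bottom)


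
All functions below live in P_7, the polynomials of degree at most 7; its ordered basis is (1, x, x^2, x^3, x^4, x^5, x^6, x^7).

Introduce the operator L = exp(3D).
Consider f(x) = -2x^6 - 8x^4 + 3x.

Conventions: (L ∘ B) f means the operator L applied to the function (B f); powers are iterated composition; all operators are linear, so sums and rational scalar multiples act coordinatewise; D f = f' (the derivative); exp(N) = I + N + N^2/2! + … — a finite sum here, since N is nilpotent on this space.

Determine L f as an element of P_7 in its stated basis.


order-1 term: -36x^5 - 96x^3 + 9
order-2 term: -270x^4 - 432x^2
order-3 term: -1080x^3 - 864x
order-4 term: -2430x^2 - 648
order-5 term: -2916x
order-6 term: -1458
the series for exp(3D) f terminates at order 6
exp(3D) f = -2x^6 - 36x^5 - 278x^4 - 1176x^3 - 2862x^2 - 3777x - 2097

g(x) = -2x^6 - 36x^5 - 278x^4 - 1176x^3 - 2862x^2 - 3777x - 2097


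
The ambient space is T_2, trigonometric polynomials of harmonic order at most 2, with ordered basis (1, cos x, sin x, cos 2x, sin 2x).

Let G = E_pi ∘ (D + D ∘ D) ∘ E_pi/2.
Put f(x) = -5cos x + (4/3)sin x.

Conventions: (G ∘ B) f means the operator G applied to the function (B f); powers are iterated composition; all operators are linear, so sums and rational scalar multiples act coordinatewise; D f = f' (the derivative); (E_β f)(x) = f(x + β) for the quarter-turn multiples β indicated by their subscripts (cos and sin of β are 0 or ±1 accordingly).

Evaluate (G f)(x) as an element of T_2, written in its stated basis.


E_pi/2 f = (4/3)cos x + 5sin x
D E_pi/2 f = 5cos x - (4/3)sin x
D E_pi/2 f = 5cos x - (4/3)sin x
D D E_pi/2 f = -(4/3)cos x - 5sin x
(D + D ∘ D) E_pi/2 f = (11/3)cos x - (19/3)sin x
E_pi (D + D ∘ D) E_pi/2 f = -(11/3)cos x + (19/3)sin x

the result is g(x) = -(11/3)cos x + (19/3)sin x


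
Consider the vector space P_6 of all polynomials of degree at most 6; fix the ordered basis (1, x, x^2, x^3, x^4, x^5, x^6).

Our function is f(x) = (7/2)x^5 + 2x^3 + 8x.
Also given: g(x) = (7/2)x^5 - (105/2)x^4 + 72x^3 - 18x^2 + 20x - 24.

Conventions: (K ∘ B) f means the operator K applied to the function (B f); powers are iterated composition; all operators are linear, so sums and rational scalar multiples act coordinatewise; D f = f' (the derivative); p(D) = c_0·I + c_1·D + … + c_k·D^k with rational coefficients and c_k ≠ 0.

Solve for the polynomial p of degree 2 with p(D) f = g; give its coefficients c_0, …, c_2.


D^0 f = (7/2)x^5 + 2x^3 + 8x
D^1 f = (35/2)x^4 + 6x^2 + 8
D^2 f = 70x^3 + 12x
matching coefficients of g against c_0 f + c_1 Df + … from the top degree down determines the c_i
solution: c_0 = 1, c_1 = -3, c_2 = 1

p(D) = I − 3·D + D^2, i.e. c_0 = 1, c_1 = -3, c_2 = 1


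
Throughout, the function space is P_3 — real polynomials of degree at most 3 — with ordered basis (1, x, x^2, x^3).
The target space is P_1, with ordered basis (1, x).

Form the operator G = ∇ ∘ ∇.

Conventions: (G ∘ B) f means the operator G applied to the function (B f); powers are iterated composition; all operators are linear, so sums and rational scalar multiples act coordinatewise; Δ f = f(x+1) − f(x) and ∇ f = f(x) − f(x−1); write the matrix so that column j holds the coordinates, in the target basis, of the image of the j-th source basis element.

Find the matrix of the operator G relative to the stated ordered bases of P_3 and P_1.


the matrix is [[0, 0, 2, -6]; [0, 0, 0, 6]] (rows listed top to bottom)

image of 1: 0
image of x: 0
image of x^2: 2
image of x^3: 6x - 6
each image's coordinates form column j of the matrix


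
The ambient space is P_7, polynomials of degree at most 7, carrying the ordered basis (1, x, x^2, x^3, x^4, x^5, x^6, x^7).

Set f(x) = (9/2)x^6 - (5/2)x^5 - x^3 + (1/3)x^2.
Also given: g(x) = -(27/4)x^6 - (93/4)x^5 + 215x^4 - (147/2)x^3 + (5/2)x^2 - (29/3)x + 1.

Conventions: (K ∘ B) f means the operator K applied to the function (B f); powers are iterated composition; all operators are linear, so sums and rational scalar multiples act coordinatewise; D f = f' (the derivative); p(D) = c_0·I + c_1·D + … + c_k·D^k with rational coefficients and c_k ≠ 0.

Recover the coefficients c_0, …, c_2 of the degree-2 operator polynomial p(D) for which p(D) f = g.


D^0 f = (9/2)x^6 - (5/2)x^5 - x^3 + (1/3)x^2
D^1 f = 27x^5 - (25/2)x^4 - 3x^2 + (2/3)x
D^2 f = 135x^4 - 50x^3 - 6x + 2/3
matching coefficients of g against c_0 f + c_1 Df + … from the top degree down determines the c_i
solution: c_0 = -3/2, c_1 = -1, c_2 = 3/2

c_0 = -3/2, c_1 = -1, c_2 = 3/2


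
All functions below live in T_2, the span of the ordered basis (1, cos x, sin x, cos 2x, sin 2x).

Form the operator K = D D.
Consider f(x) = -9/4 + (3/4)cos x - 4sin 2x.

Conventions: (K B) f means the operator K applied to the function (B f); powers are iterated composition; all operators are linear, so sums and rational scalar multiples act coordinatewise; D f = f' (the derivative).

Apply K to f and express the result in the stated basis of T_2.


D f = -(3/4)sin x - 8cos 2x
D D f = -(3/4)cos x + 16sin 2x

the result is g(x) = -(3/4)cos x + 16sin 2x


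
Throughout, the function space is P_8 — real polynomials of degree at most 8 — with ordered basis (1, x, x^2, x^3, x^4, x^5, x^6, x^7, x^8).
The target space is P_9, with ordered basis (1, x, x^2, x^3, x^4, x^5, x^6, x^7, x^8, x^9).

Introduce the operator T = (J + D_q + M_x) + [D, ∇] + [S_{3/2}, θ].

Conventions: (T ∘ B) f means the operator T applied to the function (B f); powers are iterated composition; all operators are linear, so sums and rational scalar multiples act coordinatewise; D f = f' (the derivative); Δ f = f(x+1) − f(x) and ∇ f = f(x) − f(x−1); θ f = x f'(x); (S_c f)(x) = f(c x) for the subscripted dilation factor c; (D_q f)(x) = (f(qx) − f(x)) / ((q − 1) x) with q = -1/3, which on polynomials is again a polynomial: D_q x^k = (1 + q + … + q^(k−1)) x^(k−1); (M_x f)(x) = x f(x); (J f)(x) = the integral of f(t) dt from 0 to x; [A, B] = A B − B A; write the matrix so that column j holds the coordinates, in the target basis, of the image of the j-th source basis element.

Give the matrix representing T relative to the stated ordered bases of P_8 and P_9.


image of 1: 2x
image of x: (3/2)x^2 + 1
image of x^2: (4/3)x^3 + (2/3)x
image of x^3: (5/4)x^4 + (7/9)x^2
image of x^4: (6/5)x^5 + (20/27)x^3
image of x^5: (7/6)x^6 + (61/81)x^4
image of x^6: (8/7)x^7 + (182/243)x^5
image of x^7: (9/8)x^8 + (547/729)x^6
image of x^8: (10/9)x^9 + (1640/2187)x^7
each image's coordinates form column j of the matrix

the matrix is [[0, 1, 0, 0, 0, 0, 0, 0, 0]; [2, 0, 2/3, 0, 0, 0, 0, 0, 0]; [0, 3/2, 0, 7/9, 0, 0, 0, 0, 0]; [0, 0, 4/3, 0, 20/27, 0, 0, 0, 0]; [0, 0, 0, 5/4, 0, 61/81, 0, 0, 0]; [0, 0, 0, 0, 6/5, 0, 182/243, 0, 0]; [0, 0, 0, 0, 0, 7/6, 0, 547/729, 0]; [0, 0, 0, 0, 0, 0, 8/7, 0, 1640/2187]; [0, 0, 0, 0, 0, 0, 0, 9/8, 0]; [0, 0, 0, 0, 0, 0, 0, 0, 10/9]] (rows listed top to bottom)
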